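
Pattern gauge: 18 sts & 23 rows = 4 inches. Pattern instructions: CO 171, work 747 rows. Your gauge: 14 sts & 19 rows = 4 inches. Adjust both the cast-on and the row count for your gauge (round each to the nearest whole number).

Stitches: 171 × 14/18 = 133.00 → 133.
Rows: 747 × 19/23 = 617.09 → 617.

Cast on 133 stitches; work 617 rows.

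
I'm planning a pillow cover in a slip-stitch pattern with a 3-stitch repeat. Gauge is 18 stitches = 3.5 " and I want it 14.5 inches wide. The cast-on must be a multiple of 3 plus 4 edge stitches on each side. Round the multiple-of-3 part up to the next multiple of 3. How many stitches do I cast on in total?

18 / 3.5 = 5.143 sts per inch.
14.5 × 5.143 = 74.57 sts.
Less 8 edge sts → 66.57 for the repeat.
Next multiple of 3: 69.
Add back 8 edge sts → 77.

Cast on 77 stitches.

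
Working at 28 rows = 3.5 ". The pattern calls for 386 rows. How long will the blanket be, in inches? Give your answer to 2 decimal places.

28 rows / 3.5 inch = 8 rows per inch.
386 / 8 = 48.250 inches.

48.25 inches.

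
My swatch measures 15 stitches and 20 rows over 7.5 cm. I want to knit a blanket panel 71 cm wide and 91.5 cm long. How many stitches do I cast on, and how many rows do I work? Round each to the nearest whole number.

Stitch gauge = 15/7.5 = 2 sts/cm; 71 × 2 = 142.00 → 142 sts.
Row gauge = 20/7.5 = 2.667 rows/cm; 91.5 × 2.667 = 244.00 → 244 rows.

Cast on 142 stitches and work 244 rows.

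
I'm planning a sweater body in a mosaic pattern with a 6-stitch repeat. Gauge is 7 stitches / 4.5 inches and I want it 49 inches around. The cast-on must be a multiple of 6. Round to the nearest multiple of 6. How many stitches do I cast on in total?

CO 78 sts.

7 / 4.5 = 1.556 sts per inch.
49 × 1.556 = 76.22 sts.
Nearest multiple of 6: 78.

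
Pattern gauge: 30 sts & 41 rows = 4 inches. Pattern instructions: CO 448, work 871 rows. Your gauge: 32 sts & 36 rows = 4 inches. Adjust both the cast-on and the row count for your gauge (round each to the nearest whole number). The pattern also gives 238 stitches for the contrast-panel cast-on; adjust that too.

Cast on 478 stitches; work 765 rows; contrast-panel cast-on 254 stitches.

Stitches: 448 × 32/30 = 477.87 → 478.
Rows: 871 × 36/41 = 764.78 → 765.
contrast-panel cast-on: 238 × 32/30 = 253.87 → 254.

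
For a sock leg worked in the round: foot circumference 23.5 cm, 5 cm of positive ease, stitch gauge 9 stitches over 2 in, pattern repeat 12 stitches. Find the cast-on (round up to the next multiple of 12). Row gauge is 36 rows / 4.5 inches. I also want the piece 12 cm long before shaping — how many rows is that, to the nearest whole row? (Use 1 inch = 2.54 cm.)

Finished = 23.5 + 5 = 28.5 cm.
28.5 cm × 1/2.54 = 11.22 inches.
9/2 = 4.5 sts per in; 11.22 × 4.5 = 50.49 sts.
Next multiple of 12 → 60.
12 cm = 4.72 inches; × 8 = 37.80 → 38 rows.

Cast on 60 stitches; work 38 rows.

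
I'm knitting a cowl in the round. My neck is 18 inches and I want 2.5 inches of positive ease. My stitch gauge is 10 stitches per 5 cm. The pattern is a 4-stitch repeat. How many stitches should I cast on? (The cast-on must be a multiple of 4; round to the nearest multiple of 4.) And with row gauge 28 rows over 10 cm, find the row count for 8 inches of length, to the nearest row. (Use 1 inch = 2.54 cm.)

Finished = 18 + 2.5 = 20.5 inches.
20.5 inches × 2.54 = 52.07 cm.
10/5 = 2 sts per cm; 52.07 × 2 = 104.14 sts.
Nearest multiple of 4 → 104.
8 inches = 20.32 cm; × 2.8 = 56.90 → 57 rows.

Cast on 104 stitches; work 57 rows.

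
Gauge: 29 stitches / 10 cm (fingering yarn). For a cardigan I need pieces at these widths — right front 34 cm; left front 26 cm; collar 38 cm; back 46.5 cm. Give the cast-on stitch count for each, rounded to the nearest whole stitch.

right front 99; left front 75; collar 110; back 135.

Rate = 29/10 = 2.9 sts per cm.
right front: 34 × 2.9 = 98.60 → 99.
left front: 26 × 2.9 = 75.40 → 75.
collar: 38 × 2.9 = 110.20 → 110.
back: 46.5 × 2.9 = 134.85 → 135.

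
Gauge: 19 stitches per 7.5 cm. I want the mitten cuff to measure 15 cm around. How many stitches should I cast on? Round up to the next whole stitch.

CO 38 sts.

19 stitches / 7.5 cm = 2.533 stitches per cm.
15 × 2.533 = 38.00 stitches.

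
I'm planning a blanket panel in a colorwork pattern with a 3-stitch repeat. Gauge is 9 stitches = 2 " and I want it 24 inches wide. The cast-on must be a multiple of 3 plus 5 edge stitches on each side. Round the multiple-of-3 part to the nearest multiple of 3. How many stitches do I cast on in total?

9 / 2 = 4.5 sts per inch.
24 × 4.5 = 108.00 sts.
Less 10 edge sts → 98.00 for the repeat.
Nearest multiple of 3: 99.
Add back 10 edge sts → 109.

CO 109 sts.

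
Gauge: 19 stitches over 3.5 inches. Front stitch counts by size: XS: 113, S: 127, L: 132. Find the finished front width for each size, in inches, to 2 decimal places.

19/3.5 = 5.429 sts per in.
XS: 113 / 5.429 = 20.816 → 20.82 in.
S: 127 / 5.429 = 23.395 → 23.39 in.
L: 132 / 5.429 = 24.316 → 24.32 in.

XS 20.82 inches; S 23.39 inches; L 24.32 inches.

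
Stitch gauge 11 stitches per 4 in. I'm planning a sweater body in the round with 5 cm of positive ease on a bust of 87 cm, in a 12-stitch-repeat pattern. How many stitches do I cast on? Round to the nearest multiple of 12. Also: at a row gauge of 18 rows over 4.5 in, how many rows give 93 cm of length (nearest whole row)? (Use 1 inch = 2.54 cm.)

Finished = 87 + 5 = 92 cm.
92 cm × 1/2.54 = 36.22 inches.
11/4 = 2.75 sts per in; 36.22 × 2.75 = 99.61 sts.
Nearest multiple of 12 → 96.
93 cm = 36.61 inches; × 4 = 146.46 → 146 rows.

Cast on 96 stitches; work 146 rows.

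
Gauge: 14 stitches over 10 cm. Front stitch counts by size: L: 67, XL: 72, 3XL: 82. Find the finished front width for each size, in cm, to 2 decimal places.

L 47.86 cm; XL 51.43 cm; 3XL 58.57 cm.

14/10 = 1.4 sts per cm.
L: 67 / 1.4 = 47.857 → 47.86 cm.
XL: 72 / 1.4 = 51.429 → 51.43 cm.
3XL: 82 / 1.4 = 58.571 → 58.57 cm.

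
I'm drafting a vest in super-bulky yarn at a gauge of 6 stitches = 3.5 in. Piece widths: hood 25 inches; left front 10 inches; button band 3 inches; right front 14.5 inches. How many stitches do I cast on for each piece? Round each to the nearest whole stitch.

Rate = 6/3.5 = 1.714 sts per in.
hood: 25 × 1.714 = 42.86 → 43.
left front: 10 × 1.714 = 17.14 → 17.
button band: 3 × 1.714 = 5.14 → 5.
right front: 14.5 × 1.714 = 24.86 → 25.

hood 43; left front 17; button band 5; right front 25.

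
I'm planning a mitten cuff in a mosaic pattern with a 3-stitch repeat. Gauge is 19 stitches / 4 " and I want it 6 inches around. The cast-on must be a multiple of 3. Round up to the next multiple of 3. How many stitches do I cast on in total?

Cast on 30 stitches.

19 / 4 = 4.75 sts per inch.
6 × 4.75 = 28.50 sts.
Next multiple of 3: 30.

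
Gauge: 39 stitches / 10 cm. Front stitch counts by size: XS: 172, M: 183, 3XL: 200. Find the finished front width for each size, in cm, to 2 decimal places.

XS 44.10 cm; M 46.92 cm; 3XL 51.28 cm.

39/10 = 3.9 sts per cm.
XS: 172 / 3.9 = 44.103 → 44.10 cm.
M: 183 / 3.9 = 46.923 → 46.92 cm.
3XL: 200 / 3.9 = 51.282 → 51.28 cm.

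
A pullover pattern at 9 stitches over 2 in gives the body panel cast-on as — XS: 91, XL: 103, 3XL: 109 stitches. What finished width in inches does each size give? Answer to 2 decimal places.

9/2 = 4.5 sts per in.
XS: 91 / 4.5 = 20.222 → 20.22 in.
XL: 103 / 4.5 = 22.889 → 22.89 in.
3XL: 109 / 4.5 = 24.222 → 24.22 in.

XS 20.22 inches; XL 22.89 inches; 3XL 24.22 inches.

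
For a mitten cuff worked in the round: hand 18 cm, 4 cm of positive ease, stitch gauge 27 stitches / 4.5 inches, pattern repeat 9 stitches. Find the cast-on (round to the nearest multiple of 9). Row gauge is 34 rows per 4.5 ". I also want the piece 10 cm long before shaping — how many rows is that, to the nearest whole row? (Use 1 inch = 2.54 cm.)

Finished = 18 + 4 = 22 cm.
22 cm × 1/2.54 = 8.66 inches.
27/4.5 = 6 sts per in; 8.66 × 6 = 51.97 sts.
Nearest multiple of 9 → 54.
10 cm = 3.94 inches; × 7.556 = 29.75 → 30 rows.

Cast on 54 stitches; work 30 rows.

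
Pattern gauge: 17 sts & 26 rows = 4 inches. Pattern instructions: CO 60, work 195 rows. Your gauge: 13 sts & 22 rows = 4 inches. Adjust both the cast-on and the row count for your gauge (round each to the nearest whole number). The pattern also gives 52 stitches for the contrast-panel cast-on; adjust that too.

Stitches: 60 × 13/17 = 45.88 → 46.
Rows: 195 × 22/26 = 165.00 → 165.
contrast-panel cast-on: 52 × 13/17 = 39.76 → 40.

Cast on 46 stitches; work 165 rows; contrast-panel cast-on 40 stitches.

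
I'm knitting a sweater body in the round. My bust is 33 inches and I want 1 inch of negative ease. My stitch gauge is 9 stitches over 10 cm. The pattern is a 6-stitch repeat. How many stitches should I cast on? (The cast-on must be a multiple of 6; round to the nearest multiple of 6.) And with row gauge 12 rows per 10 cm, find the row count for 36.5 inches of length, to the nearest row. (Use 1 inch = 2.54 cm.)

Cast on 72 stitches; work 111 rows.

Finished = 33 − 1 = 32 inches.
32 inches × 2.54 = 81.28 cm.
9/10 = 0.9 sts per cm; 81.28 × 0.9 = 73.15 sts.
Nearest multiple of 6 → 72.
36.5 inches = 92.71 cm; × 1.2 = 111.25 → 111 rows.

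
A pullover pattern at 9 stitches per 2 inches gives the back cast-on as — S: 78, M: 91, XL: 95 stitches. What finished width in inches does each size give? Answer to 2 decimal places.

9/2 = 4.5 sts per in.
S: 78 / 4.5 = 17.333 → 17.33 in.
M: 91 / 4.5 = 20.222 → 20.22 in.
XL: 95 / 4.5 = 21.111 → 21.11 in.

S 17.33 inches; M 20.22 inches; XL 21.11 inches.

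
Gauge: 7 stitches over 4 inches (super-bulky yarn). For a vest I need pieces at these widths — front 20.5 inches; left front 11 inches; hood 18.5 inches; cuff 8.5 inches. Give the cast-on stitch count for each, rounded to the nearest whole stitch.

Rate = 7/4 = 1.75 sts per in.
front: 20.5 × 1.75 = 35.88 → 36.
left front: 11 × 1.75 = 19.25 → 19.
hood: 18.5 × 1.75 = 32.38 → 32.
cuff: 8.5 × 1.75 = 14.88 → 15.

front 36; left front 19; hood 32; cuff 15.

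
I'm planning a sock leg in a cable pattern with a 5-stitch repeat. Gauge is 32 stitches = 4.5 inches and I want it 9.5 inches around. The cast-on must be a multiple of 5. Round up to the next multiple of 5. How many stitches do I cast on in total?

CO 70 sts.

32 / 4.5 = 7.111 sts per inch.
9.5 × 7.111 = 67.56 sts.
Next multiple of 5: 70.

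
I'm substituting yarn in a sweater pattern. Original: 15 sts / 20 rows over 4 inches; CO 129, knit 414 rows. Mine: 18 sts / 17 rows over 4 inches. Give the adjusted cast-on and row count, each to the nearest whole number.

Cast on 155 stitches; work 352 rows.

Stitches: 129 × 18/15 = 154.80 → 155.
Rows: 414 × 17/20 = 351.90 → 352.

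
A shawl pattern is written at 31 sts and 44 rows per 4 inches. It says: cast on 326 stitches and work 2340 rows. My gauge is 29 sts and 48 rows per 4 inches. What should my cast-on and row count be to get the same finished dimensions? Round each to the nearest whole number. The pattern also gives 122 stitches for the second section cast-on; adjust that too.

Stitches: 326 × 29/31 = 304.97 → 305.
Rows: 2340 × 48/44 = 2552.73 → 2553.
second section cast-on: 122 × 29/31 = 114.13 → 114.

Cast on 305 stitches; work 2553 rows; second section cast-on 114 stitches.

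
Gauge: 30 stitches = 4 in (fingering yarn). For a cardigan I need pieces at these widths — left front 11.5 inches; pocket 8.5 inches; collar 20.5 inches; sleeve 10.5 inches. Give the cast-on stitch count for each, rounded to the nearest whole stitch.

left front 86; pocket 64; collar 154; sleeve 79.

Rate = 30/4 = 7.5 sts per in.
left front: 11.5 × 7.5 = 86.25 → 86.
pocket: 8.5 × 7.5 = 63.75 → 64.
collar: 20.5 × 7.5 = 153.75 → 154.
sleeve: 10.5 × 7.5 = 78.75 → 79.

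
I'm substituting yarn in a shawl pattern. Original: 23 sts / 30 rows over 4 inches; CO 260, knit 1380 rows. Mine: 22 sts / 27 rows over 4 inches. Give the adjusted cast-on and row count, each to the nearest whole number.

Stitches: 260 × 22/23 = 248.70 → 249.
Rows: 1380 × 27/30 = 1242.00 → 1242.

Cast on 249 stitches; work 1242 rows.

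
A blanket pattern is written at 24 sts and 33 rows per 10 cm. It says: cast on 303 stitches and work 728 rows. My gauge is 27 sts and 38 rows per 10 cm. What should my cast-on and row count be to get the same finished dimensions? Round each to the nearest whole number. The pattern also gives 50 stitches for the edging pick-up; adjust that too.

Cast on 341 stitches; work 838 rows; edging pick-up 56 stitches.

Stitches: 303 × 27/24 = 340.88 → 341.
Rows: 728 × 38/33 = 838.30 → 838.
edging pick-up: 50 × 27/24 = 56.25 → 56.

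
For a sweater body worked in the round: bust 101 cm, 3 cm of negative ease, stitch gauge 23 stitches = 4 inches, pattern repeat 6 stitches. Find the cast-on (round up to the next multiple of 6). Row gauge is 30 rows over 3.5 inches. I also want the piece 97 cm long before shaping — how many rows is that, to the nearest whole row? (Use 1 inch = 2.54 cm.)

Cast on 222 stitches; work 327 rows.

Finished = 101 − 3 = 98 cm.
98 cm × 1/2.54 = 38.58 inches.
23/4 = 5.75 sts per in; 38.58 × 5.75 = 221.85 sts.
Next multiple of 6 → 222.
97 cm = 38.19 inches; × 8.571 = 327.33 → 327 rows.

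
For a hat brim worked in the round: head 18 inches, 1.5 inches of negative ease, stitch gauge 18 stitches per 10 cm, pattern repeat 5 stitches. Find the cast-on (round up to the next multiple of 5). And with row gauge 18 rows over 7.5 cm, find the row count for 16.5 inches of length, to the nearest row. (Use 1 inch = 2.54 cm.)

Finished = 18 − 1.5 = 16.5 inches.
16.5 inches × 2.54 = 41.91 cm.
18/10 = 1.8 sts per cm; 41.91 × 1.8 = 75.44 sts.
Next multiple of 5 → 80.
16.5 inches = 41.91 cm; × 2.4 = 100.58 → 101 rows.

Cast on 80 stitches; work 101 rows.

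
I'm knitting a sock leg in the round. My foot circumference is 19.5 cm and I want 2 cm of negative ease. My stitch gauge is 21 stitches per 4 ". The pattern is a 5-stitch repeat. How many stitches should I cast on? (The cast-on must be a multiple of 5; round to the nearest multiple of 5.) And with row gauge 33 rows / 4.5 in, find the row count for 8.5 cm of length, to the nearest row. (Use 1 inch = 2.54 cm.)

Cast on 35 stitches; work 25 rows.

Finished = 19.5 − 2 = 17.5 cm.
17.5 cm × 1/2.54 = 6.89 inches.
21/4 = 5.25 sts per in; 6.89 × 5.25 = 36.17 sts.
Nearest multiple of 5 → 35.
8.5 cm = 3.35 inches; × 7.333 = 24.54 → 25 rows.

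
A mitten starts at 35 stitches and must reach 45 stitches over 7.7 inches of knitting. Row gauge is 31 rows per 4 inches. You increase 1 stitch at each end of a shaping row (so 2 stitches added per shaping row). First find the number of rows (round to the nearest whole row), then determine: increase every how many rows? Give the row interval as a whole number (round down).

Rows = 7.7 × 7.75 = 59.7 → 60 rows.
Stitches to add: 10 → 5 shaping rows (at 2 st each).
60 / 5 = 12.00 → every 12 rows.

Increase every 12th row.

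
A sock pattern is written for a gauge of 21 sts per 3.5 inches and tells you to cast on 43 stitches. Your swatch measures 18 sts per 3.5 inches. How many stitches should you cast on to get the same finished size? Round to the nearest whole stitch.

37 stitches.

Scale factor = 18 / 21 = 0.857.
43 × 18 / 21 = 36.86 sts.
→ 37 sts.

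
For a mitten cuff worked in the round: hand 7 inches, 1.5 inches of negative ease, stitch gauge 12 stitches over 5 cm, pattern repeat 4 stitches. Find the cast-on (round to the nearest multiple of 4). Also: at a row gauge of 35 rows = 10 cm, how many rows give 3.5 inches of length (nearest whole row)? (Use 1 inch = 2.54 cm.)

Cast on 32 stitches; work 31 rows.

Finished = 7 − 1.5 = 5.5 inches.
5.5 inches × 2.54 = 13.97 cm.
12/5 = 2.4 sts per cm; 13.97 × 2.4 = 33.53 sts.
Nearest multiple of 4 → 32.
3.5 inches = 8.89 cm; × 3.5 = 31.11 → 31 rows.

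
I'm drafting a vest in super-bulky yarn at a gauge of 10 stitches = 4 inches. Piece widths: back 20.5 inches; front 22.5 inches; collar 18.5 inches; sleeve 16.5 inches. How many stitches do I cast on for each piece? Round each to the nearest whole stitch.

back 51; front 56; collar 46; sleeve 41.

Rate = 10/4 = 2.5 sts per in.
back: 20.5 × 2.5 = 51.25 → 51.
front: 22.5 × 2.5 = 56.25 → 56.
collar: 18.5 × 2.5 = 46.25 → 46.
sleeve: 16.5 × 2.5 = 41.25 → 41.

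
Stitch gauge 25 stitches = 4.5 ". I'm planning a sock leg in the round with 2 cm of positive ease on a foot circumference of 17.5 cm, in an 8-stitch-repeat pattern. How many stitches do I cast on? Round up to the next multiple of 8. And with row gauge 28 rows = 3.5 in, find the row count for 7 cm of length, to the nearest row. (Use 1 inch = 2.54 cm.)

Cast on 48 stitches; work 22 rows.

Finished = 17.5 + 2 = 19.5 cm.
19.5 cm × 1/2.54 = 7.68 inches.
25/4.5 = 5.556 sts per in; 7.68 × 5.556 = 42.65 sts.
Next multiple of 8 → 48.
7 cm = 2.76 inches; × 8 = 22.05 → 22 rows.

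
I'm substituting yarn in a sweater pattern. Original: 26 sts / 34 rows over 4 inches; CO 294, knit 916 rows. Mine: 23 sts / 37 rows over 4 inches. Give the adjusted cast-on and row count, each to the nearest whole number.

Stitches: 294 × 23/26 = 260.08 → 260.
Rows: 916 × 37/34 = 996.82 → 997.

Cast on 260 stitches; work 997 rows.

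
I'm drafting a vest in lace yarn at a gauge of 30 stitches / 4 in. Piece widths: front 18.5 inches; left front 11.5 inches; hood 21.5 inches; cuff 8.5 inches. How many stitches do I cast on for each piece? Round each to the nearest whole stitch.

front 139; left front 86; hood 161; cuff 64.

Rate = 30/4 = 7.5 sts per in.
front: 18.5 × 7.5 = 138.75 → 139.
left front: 11.5 × 7.5 = 86.25 → 86.
hood: 21.5 × 7.5 = 161.25 → 161.
cuff: 8.5 × 7.5 = 63.75 → 64.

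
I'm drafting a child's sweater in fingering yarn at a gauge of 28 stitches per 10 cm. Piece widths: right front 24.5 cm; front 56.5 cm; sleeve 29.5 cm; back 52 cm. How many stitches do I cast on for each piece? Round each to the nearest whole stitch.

right front 69; front 158; sleeve 83; back 146.

Rate = 28/10 = 2.8 sts per cm.
right front: 24.5 × 2.8 = 68.60 → 69.
front: 56.5 × 2.8 = 158.20 → 158.
sleeve: 29.5 × 2.8 = 82.60 → 83.
back: 52 × 2.8 = 145.60 → 146.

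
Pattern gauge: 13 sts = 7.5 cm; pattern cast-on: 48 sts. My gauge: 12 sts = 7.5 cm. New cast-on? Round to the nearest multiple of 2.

Scale factor = 12 / 13 = 0.923.
48 × 12 / 13 = 44.31 sts.
→ 44 sts.

CO 44 sts.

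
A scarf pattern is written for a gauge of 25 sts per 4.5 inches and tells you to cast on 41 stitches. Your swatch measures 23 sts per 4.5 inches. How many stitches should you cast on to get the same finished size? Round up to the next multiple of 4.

Scale factor = 23 / 25 = 0.920.
41 × 23 / 25 = 37.72 sts.
→ 40 sts.

CO 40 sts.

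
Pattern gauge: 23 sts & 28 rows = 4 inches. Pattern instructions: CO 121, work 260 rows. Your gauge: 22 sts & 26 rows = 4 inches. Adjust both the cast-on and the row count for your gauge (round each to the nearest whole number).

Cast on 116 stitches; work 241 rows.

Stitches: 121 × 22/23 = 115.74 → 116.
Rows: 260 × 26/28 = 241.43 → 241.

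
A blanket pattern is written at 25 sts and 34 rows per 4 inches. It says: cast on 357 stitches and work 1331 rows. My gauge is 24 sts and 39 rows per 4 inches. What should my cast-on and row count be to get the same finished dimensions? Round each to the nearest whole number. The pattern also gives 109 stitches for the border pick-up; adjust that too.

Cast on 343 stitches; work 1527 rows; border pick-up 105 stitches.

Stitches: 357 × 24/25 = 342.72 → 343.
Rows: 1331 × 39/34 = 1526.74 → 1527.
border pick-up: 109 × 24/25 = 104.64 → 105.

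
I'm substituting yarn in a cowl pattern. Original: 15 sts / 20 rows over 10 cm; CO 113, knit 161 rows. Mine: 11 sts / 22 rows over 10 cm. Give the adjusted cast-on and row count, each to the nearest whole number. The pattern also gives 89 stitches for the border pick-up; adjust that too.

Stitches: 113 × 11/15 = 82.87 → 83.
Rows: 161 × 22/20 = 177.10 → 177.
border pick-up: 89 × 11/15 = 65.27 → 65.

Cast on 83 stitches; work 177 rows; border pick-up 65 stitches.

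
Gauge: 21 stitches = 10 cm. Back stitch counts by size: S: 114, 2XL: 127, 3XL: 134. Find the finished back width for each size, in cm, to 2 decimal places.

21/10 = 2.1 sts per cm.
S: 114 / 2.1 = 54.286 → 54.29 cm.
2XL: 127 / 2.1 = 60.476 → 60.48 cm.
3XL: 134 / 2.1 = 63.810 → 63.81 cm.

S 54.29 cm; 2XL 60.48 cm; 3XL 63.81 cm.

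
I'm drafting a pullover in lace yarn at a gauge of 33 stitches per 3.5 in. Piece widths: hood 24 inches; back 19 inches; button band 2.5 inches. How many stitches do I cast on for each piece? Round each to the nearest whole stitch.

Rate = 33/3.5 = 9.429 sts per in.
hood: 24 × 9.429 = 226.29 → 226.
back: 19 × 9.429 = 179.14 → 179.
button band: 2.5 × 9.429 = 23.57 → 24.

hood 226; back 179; button band 24.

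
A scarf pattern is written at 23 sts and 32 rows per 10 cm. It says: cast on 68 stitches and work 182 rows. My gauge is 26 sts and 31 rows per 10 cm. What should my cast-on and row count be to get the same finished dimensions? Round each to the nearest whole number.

Stitches: 68 × 26/23 = 76.87 → 77.
Rows: 182 × 31/32 = 176.31 → 176.

Cast on 77 stitches; work 176 rows.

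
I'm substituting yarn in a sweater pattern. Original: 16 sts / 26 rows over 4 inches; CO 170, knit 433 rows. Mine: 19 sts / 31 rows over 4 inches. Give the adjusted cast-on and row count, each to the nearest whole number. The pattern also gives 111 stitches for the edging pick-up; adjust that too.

Stitches: 170 × 19/16 = 201.88 → 202.
Rows: 433 × 31/26 = 516.27 → 516.
edging pick-up: 111 × 19/16 = 131.81 → 132.

Cast on 202 stitches; work 516 rows; edging pick-up 132 stitches.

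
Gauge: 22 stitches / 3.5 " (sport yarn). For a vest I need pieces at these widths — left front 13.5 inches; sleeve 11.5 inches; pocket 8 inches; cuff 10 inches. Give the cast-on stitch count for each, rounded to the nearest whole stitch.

left front 85; sleeve 72; pocket 50; cuff 63.

Rate = 22/3.5 = 6.286 sts per in.
left front: 13.5 × 6.286 = 84.86 → 85.
sleeve: 11.5 × 6.286 = 72.29 → 72.
pocket: 8 × 6.286 = 50.29 → 50.
cuff: 10 × 6.286 = 62.86 → 63.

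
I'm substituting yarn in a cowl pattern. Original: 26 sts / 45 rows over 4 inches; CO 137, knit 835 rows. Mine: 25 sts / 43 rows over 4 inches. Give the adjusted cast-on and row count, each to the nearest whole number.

Cast on 132 stitches; work 798 rows.

Stitches: 137 × 25/26 = 131.73 → 132.
Rows: 835 × 43/45 = 797.89 → 798.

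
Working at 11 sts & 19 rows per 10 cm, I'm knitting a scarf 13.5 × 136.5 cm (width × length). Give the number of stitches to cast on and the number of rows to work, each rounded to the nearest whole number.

Cast on 15 stitches and work 259 rows.

Stitch gauge = 11/10 = 1.1 sts/cm; 13.5 × 1.1 = 14.85 → 15 sts.
Row gauge = 19/10 = 1.9 rows/cm; 136.5 × 1.9 = 259.35 → 259 rows.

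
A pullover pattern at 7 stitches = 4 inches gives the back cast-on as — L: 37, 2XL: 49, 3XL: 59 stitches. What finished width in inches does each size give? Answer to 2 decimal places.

7/4 = 1.75 sts per in.
L: 37 / 1.75 = 21.143 → 21.14 in.
2XL: 49 / 1.75 = 28.000 → 28.00 in.
3XL: 59 / 1.75 = 33.714 → 33.71 in.

L 21.14 inches; 2XL 28.00 inches; 3XL 33.71 inches.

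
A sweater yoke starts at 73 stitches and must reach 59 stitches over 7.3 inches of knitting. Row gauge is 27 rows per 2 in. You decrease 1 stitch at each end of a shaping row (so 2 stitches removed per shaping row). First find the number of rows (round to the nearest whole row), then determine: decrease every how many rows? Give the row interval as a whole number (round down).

Decrease every 14th row.

Rows = 7.3 × 13.5 = 98.5 → 99 rows.
Stitches to remove: 14 → 7 shaping rows (at 2 st each).
99 / 7 = 14.14 → every 14 rows.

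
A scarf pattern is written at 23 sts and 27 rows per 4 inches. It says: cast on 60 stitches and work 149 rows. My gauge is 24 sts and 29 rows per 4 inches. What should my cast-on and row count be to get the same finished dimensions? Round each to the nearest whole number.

Cast on 63 stitches; work 160 rows.

Stitches: 60 × 24/23 = 62.61 → 63.
Rows: 149 × 29/27 = 160.04 → 160.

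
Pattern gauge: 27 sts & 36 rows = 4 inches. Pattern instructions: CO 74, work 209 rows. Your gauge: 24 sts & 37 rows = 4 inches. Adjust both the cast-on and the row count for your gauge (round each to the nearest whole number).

Stitches: 74 × 24/27 = 65.78 → 66.
Rows: 209 × 37/36 = 214.81 → 215.

Cast on 66 stitches; work 215 rows.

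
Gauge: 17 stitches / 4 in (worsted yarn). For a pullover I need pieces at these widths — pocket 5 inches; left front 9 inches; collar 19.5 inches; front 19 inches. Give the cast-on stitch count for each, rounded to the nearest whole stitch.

pocket 21; left front 38; collar 83; front 81.

Rate = 17/4 = 4.25 sts per in.
pocket: 5 × 4.25 = 21.25 → 21.
left front: 9 × 4.25 = 38.25 → 38.
collar: 19.5 × 4.25 = 82.88 → 83.
front: 19 × 4.25 = 80.75 → 81.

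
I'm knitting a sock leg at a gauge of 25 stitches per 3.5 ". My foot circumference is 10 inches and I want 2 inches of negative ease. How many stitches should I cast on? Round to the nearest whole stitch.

57 stitches.

Finished = 10 − 2 = 8 in.
25 / 3.5 = 7.143 sts per inch.
8.00 × 7.143 = 57.14 sts.
→ 57 sts.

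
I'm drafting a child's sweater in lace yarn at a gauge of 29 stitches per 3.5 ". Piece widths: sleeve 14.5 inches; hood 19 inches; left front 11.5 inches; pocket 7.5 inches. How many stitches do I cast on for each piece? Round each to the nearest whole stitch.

sleeve 120; hood 157; left front 95; pocket 62.

Rate = 29/3.5 = 8.286 sts per in.
sleeve: 14.5 × 8.286 = 120.14 → 120.
hood: 19 × 8.286 = 157.43 → 157.
left front: 11.5 × 8.286 = 95.29 → 95.
pocket: 7.5 × 8.286 = 62.14 → 62.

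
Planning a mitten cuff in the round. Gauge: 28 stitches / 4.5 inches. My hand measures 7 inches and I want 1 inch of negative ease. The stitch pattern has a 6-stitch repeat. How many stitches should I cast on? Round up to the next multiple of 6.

CO 42 sts.

Finished = 7 − 1 = 6 inches.
28 / 4.5 = 6.222 sts/in.
6 × 6.222 = 37.33 sts.
Next multiple of 6: 42.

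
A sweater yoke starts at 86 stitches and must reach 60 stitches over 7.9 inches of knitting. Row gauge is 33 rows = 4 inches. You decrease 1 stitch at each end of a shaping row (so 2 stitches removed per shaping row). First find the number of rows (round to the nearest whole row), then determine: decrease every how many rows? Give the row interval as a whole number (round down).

Decrease every 5th row.

Rows = 7.9 × 8.25 = 65.2 → 65 rows.
Stitches to remove: 26 → 13 shaping rows (at 2 st each).
65 / 13 = 5.00 → every 5 rows.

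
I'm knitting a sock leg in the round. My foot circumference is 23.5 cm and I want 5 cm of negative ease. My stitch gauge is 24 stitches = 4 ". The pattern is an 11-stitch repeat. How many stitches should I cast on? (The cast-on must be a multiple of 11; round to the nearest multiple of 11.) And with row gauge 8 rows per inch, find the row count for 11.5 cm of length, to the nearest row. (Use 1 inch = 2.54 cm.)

Cast on 44 stitches; work 36 rows.

Finished = 23.5 − 5 = 18.5 cm.
18.5 cm × 1/2.54 = 7.28 inches.
24/4 = 6 sts per in; 7.28 × 6 = 43.70 sts.
Nearest multiple of 11 → 44.
11.5 cm = 4.53 inches; × 8 = 36.22 → 36 rows.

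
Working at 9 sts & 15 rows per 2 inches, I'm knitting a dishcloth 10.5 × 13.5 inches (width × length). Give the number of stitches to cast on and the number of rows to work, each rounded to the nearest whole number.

Cast on 47 stitches and work 101 rows.

Stitch gauge = 9/2 = 4.5 sts/in; 10.5 × 4.5 = 47.25 → 47 sts.
Row gauge = 15/2 = 7.5 rows/in; 13.5 × 7.5 = 101.25 → 101 rows.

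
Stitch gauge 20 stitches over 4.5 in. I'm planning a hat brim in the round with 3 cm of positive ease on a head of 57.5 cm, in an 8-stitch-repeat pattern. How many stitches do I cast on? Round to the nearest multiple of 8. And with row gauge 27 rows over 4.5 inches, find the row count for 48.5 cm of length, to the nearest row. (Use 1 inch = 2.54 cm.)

Cast on 104 stitches; work 115 rows.

Finished = 57.5 + 3 = 60.5 cm.
60.5 cm × 1/2.54 = 23.82 inches.
20/4.5 = 4.444 sts per in; 23.82 × 4.444 = 105.86 sts.
Nearest multiple of 8 → 104.
48.5 cm = 19.09 inches; × 6 = 114.57 → 115 rows.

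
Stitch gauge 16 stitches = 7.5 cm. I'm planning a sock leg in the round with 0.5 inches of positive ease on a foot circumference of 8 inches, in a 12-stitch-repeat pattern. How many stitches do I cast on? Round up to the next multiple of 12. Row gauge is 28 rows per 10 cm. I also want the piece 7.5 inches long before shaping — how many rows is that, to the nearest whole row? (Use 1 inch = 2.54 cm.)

Cast on 48 stitches; work 53 rows.

Finished = 8 + 0.5 = 8.5 inches.
8.5 inches × 2.54 = 21.59 cm.
16/7.5 = 2.133 sts per cm; 21.59 × 2.133 = 46.06 sts.
Next multiple of 12 → 48.
7.5 inches = 19.05 cm; × 2.8 = 53.34 → 53 rows.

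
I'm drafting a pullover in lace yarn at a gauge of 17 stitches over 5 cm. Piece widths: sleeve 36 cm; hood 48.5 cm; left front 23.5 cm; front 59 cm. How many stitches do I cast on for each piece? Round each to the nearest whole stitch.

Rate = 17/5 = 3.4 sts per cm.
sleeve: 36 × 3.4 = 122.40 → 122.
hood: 48.5 × 3.4 = 164.90 → 165.
left front: 23.5 × 3.4 = 79.90 → 80.
front: 59 × 3.4 = 200.60 → 201.

sleeve 122; hood 165; left front 80; front 201.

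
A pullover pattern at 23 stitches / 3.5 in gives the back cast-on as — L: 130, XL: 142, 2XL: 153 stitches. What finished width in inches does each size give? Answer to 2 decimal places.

23/3.5 = 6.571 sts per in.
L: 130 / 6.571 = 19.783 → 19.78 in.
XL: 142 / 6.571 = 21.609 → 21.61 in.
2XL: 153 / 6.571 = 23.283 → 23.28 in.

L 19.78 inches; XL 21.61 inches; 2XL 23.28 inches.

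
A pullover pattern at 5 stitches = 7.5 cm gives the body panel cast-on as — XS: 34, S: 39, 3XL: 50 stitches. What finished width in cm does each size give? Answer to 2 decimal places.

5/7.5 = 0.667 sts per cm.
XS: 34 / 0.667 = 51.000 → 51.00 cm.
S: 39 / 0.667 = 58.500 → 58.50 cm.
3XL: 50 / 0.667 = 75.000 → 75.00 cm.

XS 51.00 cm; S 58.50 cm; 3XL 75.00 cm.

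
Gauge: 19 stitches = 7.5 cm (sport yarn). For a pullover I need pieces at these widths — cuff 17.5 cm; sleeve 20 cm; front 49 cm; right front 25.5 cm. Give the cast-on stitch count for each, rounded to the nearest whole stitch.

Rate = 19/7.5 = 2.533 sts per cm.
cuff: 17.5 × 2.533 = 44.33 → 44.
sleeve: 20 × 2.533 = 50.67 → 51.
front: 49 × 2.533 = 124.13 → 124.
right front: 25.5 × 2.533 = 64.60 → 65.

cuff 44; sleeve 51; front 124; right front 65.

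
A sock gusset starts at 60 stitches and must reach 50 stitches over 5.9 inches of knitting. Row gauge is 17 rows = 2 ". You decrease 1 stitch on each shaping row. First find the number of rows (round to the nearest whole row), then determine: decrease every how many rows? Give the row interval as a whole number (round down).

Decrease every 5th row.

Rows = 5.9 × 8.5 = 50.2 → 50 rows.
Stitches to remove: 10 → 10 shaping rows (at 1 st each).
50 / 10 = 5.00 → every 5 rows.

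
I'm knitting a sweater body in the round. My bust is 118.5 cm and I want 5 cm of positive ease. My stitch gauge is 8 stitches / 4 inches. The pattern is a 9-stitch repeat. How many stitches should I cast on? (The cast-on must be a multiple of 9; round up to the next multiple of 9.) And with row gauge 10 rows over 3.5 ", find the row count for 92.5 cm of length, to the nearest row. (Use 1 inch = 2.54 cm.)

Cast on 99 stitches; work 104 rows.

Finished = 118.5 + 5 = 123.5 cm.
123.5 cm × 1/2.54 = 48.62 inches.
8/4 = 2 sts per in; 48.62 × 2 = 97.24 sts.
Next multiple of 9 → 99.
92.5 cm = 36.42 inches; × 2.857 = 104.05 → 104 rows.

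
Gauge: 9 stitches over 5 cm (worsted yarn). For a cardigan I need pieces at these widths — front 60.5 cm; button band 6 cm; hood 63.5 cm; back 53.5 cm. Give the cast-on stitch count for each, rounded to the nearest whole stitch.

front 109; button band 11; hood 114; back 96.

Rate = 9/5 = 1.8 sts per cm.
front: 60.5 × 1.8 = 108.90 → 109.
button band: 6 × 1.8 = 10.80 → 11.
hood: 63.5 × 1.8 = 114.30 → 114.
back: 53.5 × 1.8 = 96.30 → 96.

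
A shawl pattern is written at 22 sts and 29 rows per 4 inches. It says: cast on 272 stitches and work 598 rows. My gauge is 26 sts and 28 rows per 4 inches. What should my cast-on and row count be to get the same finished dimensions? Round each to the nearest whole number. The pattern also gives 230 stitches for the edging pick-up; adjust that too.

Stitches: 272 × 26/22 = 321.45 → 321.
Rows: 598 × 28/29 = 577.38 → 577.
edging pick-up: 230 × 26/22 = 271.82 → 272.

Cast on 321 stitches; work 577 rows; edging pick-up 272 stitches.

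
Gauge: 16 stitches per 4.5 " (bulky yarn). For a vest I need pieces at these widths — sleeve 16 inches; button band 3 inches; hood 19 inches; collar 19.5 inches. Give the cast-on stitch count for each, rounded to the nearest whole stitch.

Rate = 16/4.5 = 3.556 sts per in.
sleeve: 16 × 3.556 = 56.89 → 57.
button band: 3 × 3.556 = 10.67 → 11.
hood: 19 × 3.556 = 67.56 → 68.
collar: 19.5 × 3.556 = 69.33 → 69.

sleeve 57; button band 11; hood 68; collar 69.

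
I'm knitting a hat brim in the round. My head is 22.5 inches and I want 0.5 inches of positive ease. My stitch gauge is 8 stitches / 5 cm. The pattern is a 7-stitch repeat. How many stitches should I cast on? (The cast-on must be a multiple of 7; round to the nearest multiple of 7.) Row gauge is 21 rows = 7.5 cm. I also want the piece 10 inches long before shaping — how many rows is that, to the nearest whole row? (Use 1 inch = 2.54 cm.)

Finished = 22.5 + 0.5 = 23 inches.
23 inches × 2.54 = 58.42 cm.
8/5 = 1.6 sts per cm; 58.42 × 1.6 = 93.47 sts.
Nearest multiple of 7 → 91.
10 inches = 25.40 cm; × 2.8 = 71.12 → 71 rows.

Cast on 91 stitches; work 71 rows.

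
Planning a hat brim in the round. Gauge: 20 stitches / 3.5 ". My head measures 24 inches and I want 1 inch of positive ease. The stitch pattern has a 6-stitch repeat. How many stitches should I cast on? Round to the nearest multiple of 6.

Finished = 24 + 1 = 25 inches.
20 / 3.5 = 5.714 sts/in.
25 × 5.714 = 142.86 sts.
Nearest multiple of 6: 144.

Cast on 144 stitches.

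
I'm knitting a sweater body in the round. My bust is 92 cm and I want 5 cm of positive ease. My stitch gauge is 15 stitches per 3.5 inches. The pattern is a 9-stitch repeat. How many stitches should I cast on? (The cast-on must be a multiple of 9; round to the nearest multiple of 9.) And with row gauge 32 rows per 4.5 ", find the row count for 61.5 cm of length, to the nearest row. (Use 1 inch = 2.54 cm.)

Cast on 162 stitches; work 172 rows.

Finished = 92 + 5 = 97 cm.
97 cm × 1/2.54 = 38.19 inches.
15/3.5 = 4.286 sts per in; 38.19 × 4.286 = 163.67 sts.
Nearest multiple of 9 → 162.
61.5 cm = 24.21 inches; × 7.111 = 172.18 → 172 rows.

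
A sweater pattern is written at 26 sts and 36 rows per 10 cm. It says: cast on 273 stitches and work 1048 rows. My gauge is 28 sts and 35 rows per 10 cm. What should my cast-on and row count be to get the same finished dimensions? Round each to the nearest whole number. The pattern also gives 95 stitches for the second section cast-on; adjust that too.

Stitches: 273 × 28/26 = 294.00 → 294.
Rows: 1048 × 35/36 = 1018.89 → 1019.
second section cast-on: 95 × 28/26 = 102.31 → 102.

Cast on 294 stitches; work 1019 rows; second section cast-on 102 stitches.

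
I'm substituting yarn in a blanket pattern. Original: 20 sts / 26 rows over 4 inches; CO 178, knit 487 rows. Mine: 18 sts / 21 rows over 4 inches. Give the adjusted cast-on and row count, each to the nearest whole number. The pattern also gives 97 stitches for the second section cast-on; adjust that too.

Stitches: 178 × 18/20 = 160.20 → 160.
Rows: 487 × 21/26 = 393.35 → 393.
second section cast-on: 97 × 18/20 = 87.30 → 87.

Cast on 160 stitches; work 393 rows; second section cast-on 87 stitches.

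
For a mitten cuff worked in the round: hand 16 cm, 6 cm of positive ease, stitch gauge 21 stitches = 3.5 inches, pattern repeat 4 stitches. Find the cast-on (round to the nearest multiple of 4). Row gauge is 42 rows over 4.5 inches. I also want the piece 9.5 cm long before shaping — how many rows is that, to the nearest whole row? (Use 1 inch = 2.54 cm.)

Cast on 52 stitches; work 35 rows.

Finished = 16 + 6 = 22 cm.
22 cm × 1/2.54 = 8.66 inches.
21/3.5 = 6 sts per in; 8.66 × 6 = 51.97 sts.
Nearest multiple of 4 → 52.
9.5 cm = 3.74 inches; × 9.333 = 34.91 → 35 rows.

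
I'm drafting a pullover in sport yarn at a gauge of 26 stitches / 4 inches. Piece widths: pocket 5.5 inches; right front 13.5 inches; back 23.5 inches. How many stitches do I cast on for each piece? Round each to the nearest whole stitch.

pocket 36; right front 88; back 153.

Rate = 26/4 = 6.5 sts per in.
pocket: 5.5 × 6.5 = 35.75 → 36.
right front: 13.5 × 6.5 = 87.75 → 88.
back: 23.5 × 6.5 = 152.75 → 153.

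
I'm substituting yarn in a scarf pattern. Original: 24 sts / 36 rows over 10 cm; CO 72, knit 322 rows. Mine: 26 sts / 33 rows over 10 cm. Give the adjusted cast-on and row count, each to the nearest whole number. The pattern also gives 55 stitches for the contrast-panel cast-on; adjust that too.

Cast on 78 stitches; work 295 rows; contrast-panel cast-on 60 stitches.

Stitches: 72 × 26/24 = 78.00 → 78.
Rows: 322 × 33/36 = 295.17 → 295.
contrast-panel cast-on: 55 × 26/24 = 59.58 → 60.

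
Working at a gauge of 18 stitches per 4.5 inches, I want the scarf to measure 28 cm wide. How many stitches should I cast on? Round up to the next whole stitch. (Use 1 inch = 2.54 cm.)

28 cm = 11.02 in.
18 stitches / 4.5 in = 4 stitches per inch.
11.02 × 4 = 44.09 stitches.
Round up → 45.

CO 45 sts.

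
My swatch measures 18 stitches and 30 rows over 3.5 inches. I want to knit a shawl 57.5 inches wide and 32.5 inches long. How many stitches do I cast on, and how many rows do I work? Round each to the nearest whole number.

Stitch gauge = 18/3.5 = 5.143 sts/in; 57.5 × 5.143 = 295.71 → 296 sts.
Row gauge = 30/3.5 = 8.571 rows/in; 32.5 × 8.571 = 278.57 → 279 rows.

Cast on 296 stitches and work 279 rows.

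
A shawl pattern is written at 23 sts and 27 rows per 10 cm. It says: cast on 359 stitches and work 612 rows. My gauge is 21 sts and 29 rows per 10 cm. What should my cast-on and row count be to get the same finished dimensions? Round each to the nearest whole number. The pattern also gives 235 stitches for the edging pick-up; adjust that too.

Stitches: 359 × 21/23 = 327.78 → 328.
Rows: 612 × 29/27 = 657.33 → 657.
edging pick-up: 235 × 21/23 = 214.57 → 215.

Cast on 328 stitches; work 657 rows; edging pick-up 215 stitches.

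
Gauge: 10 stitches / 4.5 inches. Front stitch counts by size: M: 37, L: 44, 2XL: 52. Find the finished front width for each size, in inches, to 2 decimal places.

M 16.65 inches; L 19.80 inches; 2XL 23.40 inches.

10/4.5 = 2.222 sts per in.
M: 37 / 2.222 = 16.650 → 16.65 in.
L: 44 / 2.222 = 19.800 → 19.80 in.
2XL: 52 / 2.222 = 23.400 → 23.40 in.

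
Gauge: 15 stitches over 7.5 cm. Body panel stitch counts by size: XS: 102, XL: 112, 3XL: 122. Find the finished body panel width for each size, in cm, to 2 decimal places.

XS 51.00 cm; XL 56.00 cm; 3XL 61.00 cm.

15/7.5 = 2 sts per cm.
XS: 102 / 2 = 51.000 → 51.00 cm.
XL: 112 / 2 = 56.000 → 56.00 cm.
3XL: 122 / 2 = 61.000 → 61.00 cm.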